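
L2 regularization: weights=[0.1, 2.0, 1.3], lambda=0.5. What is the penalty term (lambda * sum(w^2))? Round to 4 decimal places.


Squaring each weight:
0.1^2 = 0.01
2.0^2 = 4.0
1.3^2 = 1.69
Sum of squares = 5.7
Penalty = 0.5 * 5.7 = 2.8500

2.8500


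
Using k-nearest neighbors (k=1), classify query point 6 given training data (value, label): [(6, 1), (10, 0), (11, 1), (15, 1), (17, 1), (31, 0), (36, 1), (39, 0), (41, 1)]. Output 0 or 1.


Distances from query 6:
Point 6 (class 1): distance = 0
K=1 nearest neighbors: classes = [1]
Votes for class 1: 1 / 1
Majority vote => class 1

1


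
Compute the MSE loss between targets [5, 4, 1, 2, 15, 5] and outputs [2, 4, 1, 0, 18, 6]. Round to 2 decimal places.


Differences: [3, 0, 0, 2, -3, -1]
Squared errors: [9, 0, 0, 4, 9, 1]
Sum of squared errors = 23
MSE = 23 / 6 = 3.83

3.83


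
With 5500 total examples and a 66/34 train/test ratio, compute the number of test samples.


Train samples = 5500 * 66% = 3630
Test samples = 5500 - 3630
= 1870

1870


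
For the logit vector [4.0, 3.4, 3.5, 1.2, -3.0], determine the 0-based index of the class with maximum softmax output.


Softmax is a monotonic transformation, so it preserves the argmax.
We need to find the index of the maximum logit.
Index 0: 4.0
Index 1: 3.4
Index 2: 3.5
Index 3: 1.2
Index 4: -3.0
Maximum logit = 4.0 at index 0

0


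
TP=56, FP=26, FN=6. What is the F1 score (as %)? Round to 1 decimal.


Precision = TP / (TP + FP) = 56 / 82 = 0.6829
Recall = TP / (TP + FN) = 56 / 62 = 0.9032
F1 = 2 * P * R / (P + R)
= 2 * 0.6829 * 0.9032 / (0.6829 + 0.9032)
= 1.2337 / 1.5862
= 0.7778
As percentage: 77.8%

77.8


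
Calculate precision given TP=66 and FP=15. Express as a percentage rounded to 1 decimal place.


Precision = TP / (TP + FP) * 100
= 66 / (66 + 15)
= 66 / 81
= 0.8148
= 81.5%

81.5


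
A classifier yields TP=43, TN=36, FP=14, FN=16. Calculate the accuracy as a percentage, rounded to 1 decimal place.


Accuracy = (TP + TN) / (TP + TN + FP + FN) * 100
= (43 + 36) / (43 + 36 + 14 + 16)
= 79 / 109
= 0.7248
= 72.5%

72.5


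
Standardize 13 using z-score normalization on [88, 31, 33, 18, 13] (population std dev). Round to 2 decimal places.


Mean = (88 + 31 + 33 + 18 + 13) / 5 = 36.6
Variance = sum((x_i - mean)^2) / n = 717.84
Std = sqrt(717.84) = 26.7925
Z = (x - mean) / std
= (13 - 36.6) / 26.7925
= -23.6 / 26.7925
= -0.88

-0.88


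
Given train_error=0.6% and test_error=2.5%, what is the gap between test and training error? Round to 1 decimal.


Generalization gap = test_error - train_error
= 2.5 - 0.6
= 1.9%
A small gap suggests good generalization.

1.9


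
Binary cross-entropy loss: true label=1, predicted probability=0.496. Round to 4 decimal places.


For y=1: Loss = -log(p)
= -log(0.496)
= -(-0.7012)
= 0.7012

0.7012


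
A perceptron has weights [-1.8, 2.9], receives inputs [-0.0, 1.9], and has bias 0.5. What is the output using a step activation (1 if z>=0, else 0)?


z = w . x + b
= -1.8*-0.0 + 2.9*1.9 + 0.5
= 0.0 + 5.51 + 0.5
= 5.51 + 0.5
= 6.01
Since z = 6.01 >= 0, output = 1

1


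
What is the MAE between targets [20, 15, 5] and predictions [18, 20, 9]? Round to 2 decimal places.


Absolute errors: [2, 5, 4]
Sum of absolute errors = 11
MAE = 11 / 3 = 3.67

3.67


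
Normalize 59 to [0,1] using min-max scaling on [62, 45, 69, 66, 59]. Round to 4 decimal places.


Min = 45, Max = 69
Range = 69 - 45 = 24
Scaled = (x - min) / (max - min)
= (59 - 45) / 24
= 14 / 24
= 0.5833

0.5833


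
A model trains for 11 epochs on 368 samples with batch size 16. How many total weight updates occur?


Iterations per epoch = 368 / 16 = 23
Total updates = iterations_per_epoch * epochs
= 23 * 11
= 253

253


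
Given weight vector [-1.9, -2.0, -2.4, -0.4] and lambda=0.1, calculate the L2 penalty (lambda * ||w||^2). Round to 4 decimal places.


Squaring each weight:
(-1.9)^2 = 3.61
(-2.0)^2 = 4.0
(-2.4)^2 = 5.76
(-0.4)^2 = 0.16
Sum of squares = 13.53
Penalty = 0.1 * 13.53 = 1.3530

1.3530


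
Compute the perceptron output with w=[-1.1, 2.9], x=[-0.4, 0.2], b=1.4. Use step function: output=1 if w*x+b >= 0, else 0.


z = w . x + b
= -1.1*-0.4 + 2.9*0.2 + 1.4
= 0.44 + 0.58 + 1.4
= 1.02 + 1.4
= 2.42
Since z = 2.42 >= 0, output = 1

1


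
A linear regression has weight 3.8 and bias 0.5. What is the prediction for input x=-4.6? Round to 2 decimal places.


y = 3.8 * -4.6 + (0.5)
= -17.48 + (0.5)
= -16.98

-16.98


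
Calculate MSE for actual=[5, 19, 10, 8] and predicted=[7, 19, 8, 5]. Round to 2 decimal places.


Differences: [-2, 0, 2, 3]
Squared errors: [4, 0, 4, 9]
Sum of squared errors = 17
MSE = 17 / 4 = 4.25

4.25


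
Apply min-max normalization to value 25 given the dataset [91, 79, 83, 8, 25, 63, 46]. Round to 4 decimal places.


Min = 8, Max = 91
Range = 91 - 8 = 83
Scaled = (x - min) / (max - min)
= (25 - 8) / 83
= 17 / 83
= 0.2048

0.2048


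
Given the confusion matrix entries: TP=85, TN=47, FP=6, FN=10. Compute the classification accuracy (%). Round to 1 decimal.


Accuracy = (TP + TN) / (TP + TN + FP + FN) * 100
= (85 + 47) / (85 + 47 + 6 + 10)
= 132 / 148
= 0.8919
= 89.2%

89.2


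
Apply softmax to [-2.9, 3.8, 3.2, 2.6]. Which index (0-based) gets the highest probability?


Softmax is a monotonic transformation, so it preserves the argmax.
We need to find the index of the maximum logit.
Index 0: -2.9
Index 1: 3.8
Index 2: 3.2
Index 3: 2.6
Maximum logit = 3.8 at index 1

1


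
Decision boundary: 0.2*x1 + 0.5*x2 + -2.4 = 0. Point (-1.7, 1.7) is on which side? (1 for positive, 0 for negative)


Compute 0.2 * -1.7 + 0.5 * 1.7 + -2.4
= -0.34 + 0.85 + -2.4
= -1.89
Since -1.89 < 0, the point is on the negative side.

0


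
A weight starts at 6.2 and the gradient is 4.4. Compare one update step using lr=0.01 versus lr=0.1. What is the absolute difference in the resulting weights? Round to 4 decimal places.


With lr=0.01: w_new = 6.2 - 0.01 * 4.4 = 6.156
With lr=0.1: w_new = 6.2 - 0.1 * 4.4 = 5.76
Absolute difference = |6.156 - 5.76|
= 0.3960

0.3960


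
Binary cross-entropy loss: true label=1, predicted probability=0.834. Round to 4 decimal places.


For y=1: Loss = -log(p)
= -log(0.834)
= -(-0.1815)
= 0.1815

0.1815


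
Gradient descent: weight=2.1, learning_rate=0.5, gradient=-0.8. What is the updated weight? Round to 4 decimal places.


w_new = w_old - lr * gradient
= 2.1 - 0.5 * -0.8
= 2.1 - (-0.4)
= 2.5000

2.5000


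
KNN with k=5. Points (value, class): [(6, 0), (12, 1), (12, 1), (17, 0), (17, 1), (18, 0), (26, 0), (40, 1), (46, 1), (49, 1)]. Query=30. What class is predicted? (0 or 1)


Distances from query 30:
Point 26 (class 0): distance = 4
Point 40 (class 1): distance = 10
Point 18 (class 0): distance = 12
Point 17 (class 0): distance = 13
Point 17 (class 1): distance = 13
K=5 nearest neighbors: classes = [0, 1, 0, 0, 1]
Votes for class 1: 2 / 5
Majority vote => class 0

0


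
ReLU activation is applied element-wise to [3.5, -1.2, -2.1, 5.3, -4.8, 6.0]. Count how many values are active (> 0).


ReLU(x) = max(0, x) for each element:
ReLU(3.5) = 3.5
ReLU(-1.2) = 0
ReLU(-2.1) = 0
ReLU(5.3) = 5.3
ReLU(-4.8) = 0
ReLU(6.0) = 6.0
Active neurons (>0): 3

3


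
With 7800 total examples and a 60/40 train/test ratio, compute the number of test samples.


Train samples = 7800 * 60% = 4680
Test samples = 7800 - 4680
= 3120

3120


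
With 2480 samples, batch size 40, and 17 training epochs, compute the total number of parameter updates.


Iterations per epoch = 2480 / 40 = 62
Total updates = iterations_per_epoch * epochs
= 62 * 17
= 1054

1054


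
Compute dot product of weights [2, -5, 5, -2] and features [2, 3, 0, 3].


Element-wise products:
2 * 2 = 4
-5 * 3 = -15
5 * 0 = 0
-2 * 3 = -6
Sum = 4 + -15 + 0 + -6
= -17

-17


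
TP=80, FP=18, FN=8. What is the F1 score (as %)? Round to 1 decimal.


Precision = TP / (TP + FP) = 80 / 98 = 0.8163
Recall = TP / (TP + FN) = 80 / 88 = 0.9091
F1 = 2 * P * R / (P + R)
= 2 * 0.8163 * 0.9091 / (0.8163 + 0.9091)
= 1.4842 / 1.7254
= 0.8602
As percentage: 86.0%

86.0


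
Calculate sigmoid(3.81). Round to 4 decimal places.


sigmoid(z) = 1 / (1 + exp(-z))
exp(-(3.81)) = exp(-3.81) = 0.0221
1 + 0.0221 = 1.0221
1 / 1.0221 = 0.9783

0.9783


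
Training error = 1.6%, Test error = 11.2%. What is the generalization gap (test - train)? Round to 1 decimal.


Generalization gap = test_error - train_error
= 11.2 - 1.6
= 9.6%
A moderate gap.

9.6


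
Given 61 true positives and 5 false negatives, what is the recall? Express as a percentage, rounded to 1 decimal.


Recall = TP / (TP + FN) * 100
= 61 / (61 + 5)
= 61 / 66
= 0.9242
= 92.4%

92.4


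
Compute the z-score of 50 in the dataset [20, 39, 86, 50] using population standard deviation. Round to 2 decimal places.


Mean = (20 + 39 + 86 + 50) / 4 = 48.75
Variance = sum((x_i - mean)^2) / n = 577.6875
Std = sqrt(577.6875) = 24.0351
Z = (x - mean) / std
= (50 - 48.75) / 24.0351
= 1.25 / 24.0351
= 0.05

0.05


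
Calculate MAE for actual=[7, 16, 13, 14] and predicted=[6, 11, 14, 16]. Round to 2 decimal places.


Absolute errors: [1, 5, 1, 2]
Sum of absolute errors = 9
MAE = 9 / 4 = 2.25

2.25


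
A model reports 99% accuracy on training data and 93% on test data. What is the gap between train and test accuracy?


Gap = train_accuracy - test_accuracy
= 99 - 93
= 6%
This moderate gap may indicate mild overfitting.

6


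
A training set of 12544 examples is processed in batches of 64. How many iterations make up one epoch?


Iterations per epoch = dataset_size / batch_size
= 12544 / 64
= 196

196


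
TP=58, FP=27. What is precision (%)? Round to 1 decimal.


Precision = TP / (TP + FP) * 100
= 58 / (58 + 27)
= 58 / 85
= 0.6824
= 68.2%

68.2


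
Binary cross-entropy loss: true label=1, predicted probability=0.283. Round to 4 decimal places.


For y=1: Loss = -log(p)
= -log(0.283)
= -(-1.2623)
= 1.2623

1.2623


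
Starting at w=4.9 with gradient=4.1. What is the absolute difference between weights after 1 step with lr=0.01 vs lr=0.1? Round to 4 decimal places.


With lr=0.01: w_new = 4.9 - 0.01 * 4.1 = 4.859
With lr=0.1: w_new = 4.9 - 0.1 * 4.1 = 4.49
Absolute difference = |4.859 - 4.49|
= 0.3690

0.3690


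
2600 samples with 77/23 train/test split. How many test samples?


Train samples = 2600 * 77% = 2002
Test samples = 2600 - 2002
= 598

598


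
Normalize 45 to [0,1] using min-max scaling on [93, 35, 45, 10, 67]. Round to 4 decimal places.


Min = 10, Max = 93
Range = 93 - 10 = 83
Scaled = (x - min) / (max - min)
= (45 - 10) / 83
= 35 / 83
= 0.4217

0.4217


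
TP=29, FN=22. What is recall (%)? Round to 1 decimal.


Recall = TP / (TP + FN) * 100
= 29 / (29 + 22)
= 29 / 51
= 0.5686
= 56.9%

56.9


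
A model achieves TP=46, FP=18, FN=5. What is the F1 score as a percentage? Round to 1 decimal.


Precision = TP / (TP + FP) = 46 / 64 = 0.7188
Recall = TP / (TP + FN) = 46 / 51 = 0.902
F1 = 2 * P * R / (P + R)
= 2 * 0.7188 * 0.902 / (0.7188 + 0.902)
= 1.2966 / 1.6207
= 0.8
As percentage: 80.0%

80.0


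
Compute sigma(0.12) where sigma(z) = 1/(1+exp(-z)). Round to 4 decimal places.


sigmoid(z) = 1 / (1 + exp(-z))
exp(-(0.12)) = exp(-0.12) = 0.8869
1 + 0.8869 = 1.8869
1 / 1.8869 = 0.5300

0.5300


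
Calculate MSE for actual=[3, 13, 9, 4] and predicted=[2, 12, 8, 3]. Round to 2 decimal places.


Differences: [1, 1, 1, 1]
Squared errors: [1, 1, 1, 1]
Sum of squared errors = 4
MSE = 4 / 4 = 1.00

1.00


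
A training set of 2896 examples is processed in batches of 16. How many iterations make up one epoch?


Iterations per epoch = dataset_size / batch_size
= 2896 / 16
= 181

181


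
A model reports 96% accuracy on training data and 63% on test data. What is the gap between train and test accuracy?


Gap = train_accuracy - test_accuracy
= 96 - 63
= 33%
This large gap strongly indicates overfitting.

33


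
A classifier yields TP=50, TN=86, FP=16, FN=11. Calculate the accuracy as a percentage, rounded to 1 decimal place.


Accuracy = (TP + TN) / (TP + TN + FP + FN) * 100
= (50 + 86) / (50 + 86 + 16 + 11)
= 136 / 163
= 0.8344
= 83.4%

83.4


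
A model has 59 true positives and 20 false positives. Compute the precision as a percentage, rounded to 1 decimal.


Precision = TP / (TP + FP) * 100
= 59 / (59 + 20)
= 59 / 79
= 0.7468
= 74.7%

74.7


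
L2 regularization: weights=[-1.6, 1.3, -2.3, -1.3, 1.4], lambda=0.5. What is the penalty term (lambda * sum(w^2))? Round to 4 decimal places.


Squaring each weight:
(-1.6)^2 = 2.56
1.3^2 = 1.69
(-2.3)^2 = 5.29
(-1.3)^2 = 1.69
1.4^2 = 1.96
Sum of squares = 13.19
Penalty = 0.5 * 13.19 = 6.5950

6.5950


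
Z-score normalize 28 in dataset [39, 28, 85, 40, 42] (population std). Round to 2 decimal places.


Mean = (39 + 28 + 85 + 40 + 42) / 5 = 46.8
Variance = sum((x_i - mean)^2) / n = 388.56
Std = sqrt(388.56) = 19.7119
Z = (x - mean) / std
= (28 - 46.8) / 19.7119
= -18.8 / 19.7119
= -0.95

-0.95


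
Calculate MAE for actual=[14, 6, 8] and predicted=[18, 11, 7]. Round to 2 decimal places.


Absolute errors: [4, 5, 1]
Sum of absolute errors = 10
MAE = 10 / 3 = 3.33

3.33


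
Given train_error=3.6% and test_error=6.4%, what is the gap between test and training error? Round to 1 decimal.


Generalization gap = test_error - train_error
= 6.4 - 3.6
= 2.8%
A moderate gap.

2.8


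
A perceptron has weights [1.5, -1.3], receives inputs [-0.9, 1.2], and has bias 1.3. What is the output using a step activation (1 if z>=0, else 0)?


z = w . x + b
= 1.5*-0.9 + -1.3*1.2 + 1.3
= -1.35 + -1.56 + 1.3
= -2.91 + 1.3
= -1.61
Since z = -1.61 < 0, output = 0

0


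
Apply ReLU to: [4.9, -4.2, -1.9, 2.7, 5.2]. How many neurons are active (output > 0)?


ReLU(x) = max(0, x) for each element:
ReLU(4.9) = 4.9
ReLU(-4.2) = 0
ReLU(-1.9) = 0
ReLU(2.7) = 2.7
ReLU(5.2) = 5.2
Active neurons (>0): 3

3


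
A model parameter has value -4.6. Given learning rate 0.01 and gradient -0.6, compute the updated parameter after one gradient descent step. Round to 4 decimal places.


w_new = w_old - lr * gradient
= -4.6 - 0.01 * -0.6
= -4.6 - (-0.006)
= -4.5940

-4.5940


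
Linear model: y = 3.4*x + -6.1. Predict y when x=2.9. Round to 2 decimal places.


y = 3.4 * 2.9 + (-6.1)
= 9.86 + (-6.1)
= 3.76

3.76


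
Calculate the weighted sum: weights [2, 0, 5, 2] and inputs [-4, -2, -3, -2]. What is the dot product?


Element-wise products:
2 * -4 = -8
0 * -2 = 0
5 * -3 = -15
2 * -2 = -4
Sum = -8 + 0 + -15 + -4
= -27

-27


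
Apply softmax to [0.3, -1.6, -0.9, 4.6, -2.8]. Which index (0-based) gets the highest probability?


Softmax is a monotonic transformation, so it preserves the argmax.
We need to find the index of the maximum logit.
Index 0: 0.3
Index 1: -1.6
Index 2: -0.9
Index 3: 4.6
Index 4: -2.8
Maximum logit = 4.6 at index 3

3


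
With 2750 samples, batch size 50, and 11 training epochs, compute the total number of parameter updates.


Iterations per epoch = 2750 / 50 = 55
Total updates = iterations_per_epoch * epochs
= 55 * 11
= 605

605


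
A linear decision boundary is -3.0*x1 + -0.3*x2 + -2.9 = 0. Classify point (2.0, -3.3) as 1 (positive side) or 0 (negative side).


Compute -3.0 * 2.0 + -0.3 * -3.3 + -2.9
= -6.0 + 0.99 + -2.9
= -7.91
Since -7.91 < 0, the point is on the negative side.

0


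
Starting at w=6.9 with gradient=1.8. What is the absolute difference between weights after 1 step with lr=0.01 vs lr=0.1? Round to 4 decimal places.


With lr=0.01: w_new = 6.9 - 0.01 * 1.8 = 6.882
With lr=0.1: w_new = 6.9 - 0.1 * 1.8 = 6.72
Absolute difference = |6.882 - 6.72|
= 0.1620

0.1620


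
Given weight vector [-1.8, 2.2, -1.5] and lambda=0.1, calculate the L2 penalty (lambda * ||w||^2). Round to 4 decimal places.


Squaring each weight:
(-1.8)^2 = 3.24
2.2^2 = 4.84
(-1.5)^2 = 2.25
Sum of squares = 10.33
Penalty = 0.1 * 10.33 = 1.0330

1.0330


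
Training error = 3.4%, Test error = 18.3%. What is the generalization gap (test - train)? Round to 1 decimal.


Generalization gap = test_error - train_error
= 18.3 - 3.4
= 14.9%
A large gap suggests overfitting.

14.9


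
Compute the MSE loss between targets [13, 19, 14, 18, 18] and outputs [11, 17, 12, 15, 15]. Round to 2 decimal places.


Differences: [2, 2, 2, 3, 3]
Squared errors: [4, 4, 4, 9, 9]
Sum of squared errors = 30
MSE = 30 / 5 = 6.00

6.00


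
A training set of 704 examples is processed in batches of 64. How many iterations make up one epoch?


Iterations per epoch = dataset_size / batch_size
= 704 / 64
= 11

11


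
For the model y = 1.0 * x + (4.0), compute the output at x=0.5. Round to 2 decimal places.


y = 1.0 * 0.5 + (4.0)
= 0.5 + (4.0)
= 4.50

4.50


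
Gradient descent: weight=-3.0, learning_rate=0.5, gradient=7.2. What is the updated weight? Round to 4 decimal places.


w_new = w_old - lr * gradient
= -3.0 - 0.5 * 7.2
= -3.0 - (3.6)
= -6.6000

-6.6000


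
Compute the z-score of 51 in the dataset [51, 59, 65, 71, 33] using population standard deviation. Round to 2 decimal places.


Mean = (51 + 59 + 65 + 71 + 33) / 5 = 55.8
Variance = sum((x_i - mean)^2) / n = 173.76
Std = sqrt(173.76) = 13.1818
Z = (x - mean) / std
= (51 - 55.8) / 13.1818
= -4.8 / 13.1818
= -0.36

-0.36


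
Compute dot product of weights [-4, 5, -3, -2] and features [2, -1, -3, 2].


Element-wise products:
-4 * 2 = -8
5 * -1 = -5
-3 * -3 = 9
-2 * 2 = -4
Sum = -8 + -5 + 9 + -4
= -8

-8


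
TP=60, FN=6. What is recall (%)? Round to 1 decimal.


Recall = TP / (TP + FN) * 100
= 60 / (60 + 6)
= 60 / 66
= 0.9091
= 90.9%

90.9


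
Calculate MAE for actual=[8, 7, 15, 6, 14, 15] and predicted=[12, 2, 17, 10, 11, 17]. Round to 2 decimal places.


Absolute errors: [4, 5, 2, 4, 3, 2]
Sum of absolute errors = 20
MAE = 20 / 6 = 3.33

3.33


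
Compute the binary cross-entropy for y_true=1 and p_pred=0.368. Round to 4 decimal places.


For y=1: Loss = -log(p)
= -log(0.368)
= -(-0.9997)
= 0.9997

0.9997


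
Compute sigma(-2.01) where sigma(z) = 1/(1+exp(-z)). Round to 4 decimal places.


sigmoid(z) = 1 / (1 + exp(-z))
exp(-(-2.01)) = exp(2.01) = 7.4633
1 + 7.4633 = 8.4633
1 / 8.4633 = 0.1182

0.1182


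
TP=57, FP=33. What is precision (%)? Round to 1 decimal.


Precision = TP / (TP + FP) * 100
= 57 / (57 + 33)
= 57 / 90
= 0.6333
= 63.3%

63.3


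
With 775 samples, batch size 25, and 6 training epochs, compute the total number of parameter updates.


Iterations per epoch = 775 / 25 = 31
Total updates = iterations_per_epoch * epochs
= 31 * 6
= 186

186


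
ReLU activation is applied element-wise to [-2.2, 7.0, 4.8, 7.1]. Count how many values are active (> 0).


ReLU(x) = max(0, x) for each element:
ReLU(-2.2) = 0
ReLU(7.0) = 7.0
ReLU(4.8) = 4.8
ReLU(7.1) = 7.1
Active neurons (>0): 3

3


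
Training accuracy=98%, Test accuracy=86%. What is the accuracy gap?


Gap = train_accuracy - test_accuracy
= 98 - 86
= 12%
This gap suggests the model is overfitting.

12


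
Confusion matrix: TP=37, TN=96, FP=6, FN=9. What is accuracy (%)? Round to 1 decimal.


Accuracy = (TP + TN) / (TP + TN + FP + FN) * 100
= (37 + 96) / (37 + 96 + 6 + 9)
= 133 / 148
= 0.8986
= 89.9%

89.9


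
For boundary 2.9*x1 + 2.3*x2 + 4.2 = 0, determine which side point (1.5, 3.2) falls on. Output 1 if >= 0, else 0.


Compute 2.9 * 1.5 + 2.3 * 3.2 + 4.2
= 4.35 + 7.36 + 4.2
= 15.91
Since 15.91 >= 0, the point is on the positive side.

1


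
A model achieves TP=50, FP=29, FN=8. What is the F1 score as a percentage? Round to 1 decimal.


Precision = TP / (TP + FP) = 50 / 79 = 0.6329
Recall = TP / (TP + FN) = 50 / 58 = 0.8621
F1 = 2 * P * R / (P + R)
= 2 * 0.6329 * 0.8621 / (0.6329 + 0.8621)
= 1.0912 / 1.495
= 0.7299
As percentage: 73.0%

73.0


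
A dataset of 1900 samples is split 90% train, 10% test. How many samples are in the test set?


Train samples = 1900 * 90% = 1710
Test samples = 1900 - 1710
= 190

190


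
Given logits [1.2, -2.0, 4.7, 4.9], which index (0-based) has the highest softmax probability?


Softmax is a monotonic transformation, so it preserves the argmax.
We need to find the index of the maximum logit.
Index 0: 1.2
Index 1: -2.0
Index 2: 4.7
Index 3: 4.9
Maximum logit = 4.9 at index 3

3


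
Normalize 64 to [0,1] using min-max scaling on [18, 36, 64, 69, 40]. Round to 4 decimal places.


Min = 18, Max = 69
Range = 69 - 18 = 51
Scaled = (x - min) / (max - min)
= (64 - 18) / 51
= 46 / 51
= 0.9020

0.9020


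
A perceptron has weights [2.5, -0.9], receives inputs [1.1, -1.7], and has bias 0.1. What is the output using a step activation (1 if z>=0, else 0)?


z = w . x + b
= 2.5*1.1 + -0.9*-1.7 + 0.1
= 2.75 + 1.53 + 0.1
= 4.28 + 0.1
= 4.38
Since z = 4.38 >= 0, output = 1

1


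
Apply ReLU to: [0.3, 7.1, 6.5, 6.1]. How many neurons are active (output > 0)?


ReLU(x) = max(0, x) for each element:
ReLU(0.3) = 0.3
ReLU(7.1) = 7.1
ReLU(6.5) = 6.5
ReLU(6.1) = 6.1
Active neurons (>0): 4

4


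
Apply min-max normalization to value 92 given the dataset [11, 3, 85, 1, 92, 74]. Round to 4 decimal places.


Min = 1, Max = 92
Range = 92 - 1 = 91
Scaled = (x - min) / (max - min)
= (92 - 1) / 91
= 91 / 91
= 1.0000

1.0000


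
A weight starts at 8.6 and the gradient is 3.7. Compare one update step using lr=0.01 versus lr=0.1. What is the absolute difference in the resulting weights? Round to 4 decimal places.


With lr=0.01: w_new = 8.6 - 0.01 * 3.7 = 8.563
With lr=0.1: w_new = 8.6 - 0.1 * 3.7 = 8.23
Absolute difference = |8.563 - 8.23|
= 0.3330

0.3330


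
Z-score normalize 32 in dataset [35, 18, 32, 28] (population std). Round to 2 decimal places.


Mean = (35 + 18 + 32 + 28) / 4 = 28.25
Variance = sum((x_i - mean)^2) / n = 41.1875
Std = sqrt(41.1875) = 6.4177
Z = (x - mean) / std
= (32 - 28.25) / 6.4177
= 3.75 / 6.4177
= 0.58

0.58


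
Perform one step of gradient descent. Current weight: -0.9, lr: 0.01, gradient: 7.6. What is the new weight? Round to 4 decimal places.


w_new = w_old - lr * gradient
= -0.9 - 0.01 * 7.6
= -0.9 - (0.076)
= -0.9760

-0.9760


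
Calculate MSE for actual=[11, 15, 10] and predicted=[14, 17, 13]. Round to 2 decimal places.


Differences: [-3, -2, -3]
Squared errors: [9, 4, 9]
Sum of squared errors = 22
MSE = 22 / 3 = 7.33

7.33


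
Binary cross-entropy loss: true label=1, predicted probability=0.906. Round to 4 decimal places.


For y=1: Loss = -log(p)
= -log(0.906)
= -(-0.0987)
= 0.0987

0.0987


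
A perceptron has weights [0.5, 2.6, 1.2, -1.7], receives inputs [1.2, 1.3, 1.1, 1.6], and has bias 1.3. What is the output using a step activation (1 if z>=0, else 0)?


z = w . x + b
= 0.5*1.2 + 2.6*1.3 + 1.2*1.1 + -1.7*1.6 + 1.3
= 0.6 + 3.38 + 1.32 + -2.72 + 1.3
= 2.58 + 1.3
= 3.88
Since z = 3.88 >= 0, output = 1

1


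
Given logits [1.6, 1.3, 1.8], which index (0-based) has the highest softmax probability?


Softmax is a monotonic transformation, so it preserves the argmax.
We need to find the index of the maximum logit.
Index 0: 1.6
Index 1: 1.3
Index 2: 1.8
Maximum logit = 1.8 at index 2

2


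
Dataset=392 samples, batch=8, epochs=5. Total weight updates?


Iterations per epoch = 392 / 8 = 49
Total updates = iterations_per_epoch * epochs
= 49 * 5
= 245

245


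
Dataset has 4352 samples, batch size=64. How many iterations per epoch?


Iterations per epoch = dataset_size / batch_size
= 4352 / 64
= 68

68


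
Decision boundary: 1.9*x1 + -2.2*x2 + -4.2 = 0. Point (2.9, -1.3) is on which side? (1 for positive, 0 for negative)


Compute 1.9 * 2.9 + -2.2 * -1.3 + -4.2
= 5.51 + 2.86 + -4.2
= 4.17
Since 4.17 >= 0, the point is on the positive side.

1


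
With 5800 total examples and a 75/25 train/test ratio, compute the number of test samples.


Train samples = 5800 * 75% = 4350
Test samples = 5800 - 4350
= 1450

1450


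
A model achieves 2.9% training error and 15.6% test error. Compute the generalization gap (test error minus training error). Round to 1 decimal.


Generalization gap = test_error - train_error
= 15.6 - 2.9
= 12.7%
A large gap suggests overfitting.

12.7


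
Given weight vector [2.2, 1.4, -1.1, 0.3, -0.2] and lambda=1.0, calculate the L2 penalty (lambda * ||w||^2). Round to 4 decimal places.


Squaring each weight:
2.2^2 = 4.84
1.4^2 = 1.96
(-1.1)^2 = 1.21
0.3^2 = 0.09
(-0.2)^2 = 0.04
Sum of squares = 8.14
Penalty = 1.0 * 8.14 = 8.1400

8.1400


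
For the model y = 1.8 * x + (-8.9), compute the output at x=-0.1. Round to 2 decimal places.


y = 1.8 * -0.1 + (-8.9)
= -0.18 + (-8.9)
= -9.08

-9.08


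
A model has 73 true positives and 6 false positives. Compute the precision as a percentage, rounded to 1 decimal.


Precision = TP / (TP + FP) * 100
= 73 / (73 + 6)
= 73 / 79
= 0.9241
= 92.4%

92.4


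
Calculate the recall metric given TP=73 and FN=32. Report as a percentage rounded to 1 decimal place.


Recall = TP / (TP + FN) * 100
= 73 / (73 + 32)
= 73 / 105
= 0.6952
= 69.5%

69.5


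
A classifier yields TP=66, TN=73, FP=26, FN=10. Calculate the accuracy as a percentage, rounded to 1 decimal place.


Accuracy = (TP + TN) / (TP + TN + FP + FN) * 100
= (66 + 73) / (66 + 73 + 26 + 10)
= 139 / 175
= 0.7943
= 79.4%

79.4


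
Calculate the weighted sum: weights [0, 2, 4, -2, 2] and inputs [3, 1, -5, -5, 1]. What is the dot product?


Element-wise products:
0 * 3 = 0
2 * 1 = 2
4 * -5 = -20
-2 * -5 = 10
2 * 1 = 2
Sum = 0 + 2 + -20 + 10 + 2
= -6

-6


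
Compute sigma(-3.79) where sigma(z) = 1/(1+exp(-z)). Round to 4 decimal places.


sigmoid(z) = 1 / (1 + exp(-z))
exp(-(-3.79)) = exp(3.79) = 44.2564
1 + 44.2564 = 45.2564
1 / 45.2564 = 0.0221

0.0221


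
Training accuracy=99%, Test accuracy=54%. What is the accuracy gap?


Gap = train_accuracy - test_accuracy
= 99 - 54
= 45%
This large gap strongly indicates overfitting.

45


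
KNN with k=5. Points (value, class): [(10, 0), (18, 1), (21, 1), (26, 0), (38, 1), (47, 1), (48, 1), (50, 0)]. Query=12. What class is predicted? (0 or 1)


Distances from query 12:
Point 10 (class 0): distance = 2
Point 18 (class 1): distance = 6
Point 21 (class 1): distance = 9
Point 26 (class 0): distance = 14
Point 38 (class 1): distance = 26
K=5 nearest neighbors: classes = [0, 1, 1, 0, 1]
Votes for class 1: 3 / 5
Majority vote => class 1

1


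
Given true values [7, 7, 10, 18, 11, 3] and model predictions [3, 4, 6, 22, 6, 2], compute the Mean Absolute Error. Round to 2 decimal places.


Absolute errors: [4, 3, 4, 4, 5, 1]
Sum of absolute errors = 21
MAE = 21 / 6 = 3.50

3.50


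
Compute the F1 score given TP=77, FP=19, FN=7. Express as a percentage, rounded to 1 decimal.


Precision = TP / (TP + FP) = 77 / 96 = 0.8021
Recall = TP / (TP + FN) = 77 / 84 = 0.9167
F1 = 2 * P * R / (P + R)
= 2 * 0.8021 * 0.9167 / (0.8021 + 0.9167)
= 1.4705 / 1.7188
= 0.8556
As percentage: 85.6%

85.6


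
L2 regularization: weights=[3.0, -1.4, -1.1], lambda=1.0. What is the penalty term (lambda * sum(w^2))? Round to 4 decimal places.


Squaring each weight:
3.0^2 = 9.0
(-1.4)^2 = 1.96
(-1.1)^2 = 1.21
Sum of squares = 12.17
Penalty = 1.0 * 12.17 = 12.1700

12.1700


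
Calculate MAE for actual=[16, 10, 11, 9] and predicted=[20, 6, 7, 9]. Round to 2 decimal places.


Absolute errors: [4, 4, 4, 0]
Sum of absolute errors = 12
MAE = 12 / 4 = 3.00

3.00


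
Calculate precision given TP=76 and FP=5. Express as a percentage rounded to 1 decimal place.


Precision = TP / (TP + FP) * 100
= 76 / (76 + 5)
= 76 / 81
= 0.9383
= 93.8%

93.8


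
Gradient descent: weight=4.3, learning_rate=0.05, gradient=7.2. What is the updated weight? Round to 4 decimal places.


w_new = w_old - lr * gradient
= 4.3 - 0.05 * 7.2
= 4.3 - (0.36)
= 3.9400

3.9400


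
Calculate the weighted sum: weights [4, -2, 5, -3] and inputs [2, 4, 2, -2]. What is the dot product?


Element-wise products:
4 * 2 = 8
-2 * 4 = -8
5 * 2 = 10
-3 * -2 = 6
Sum = 8 + -8 + 10 + 6
= 16

16


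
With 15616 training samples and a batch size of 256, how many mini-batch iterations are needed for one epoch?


Iterations per epoch = dataset_size / batch_size
= 15616 / 256
= 61

61


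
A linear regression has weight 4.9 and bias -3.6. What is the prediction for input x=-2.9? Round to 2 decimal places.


y = 4.9 * -2.9 + (-3.6)
= -14.21 + (-3.6)
= -17.81

-17.81


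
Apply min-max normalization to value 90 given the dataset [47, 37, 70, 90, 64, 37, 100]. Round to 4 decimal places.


Min = 37, Max = 100
Range = 100 - 37 = 63
Scaled = (x - min) / (max - min)
= (90 - 37) / 63
= 53 / 63
= 0.8413

0.8413


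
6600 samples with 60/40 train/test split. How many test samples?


Train samples = 6600 * 60% = 3960
Test samples = 6600 - 3960
= 2640

2640


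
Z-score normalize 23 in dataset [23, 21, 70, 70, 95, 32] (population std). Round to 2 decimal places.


Mean = (23 + 21 + 70 + 70 + 95 + 32) / 6 = 51.8333
Variance = sum((x_i - mean)^2) / n = 783.1389
Std = sqrt(783.1389) = 27.9846
Z = (x - mean) / std
= (23 - 51.8333) / 27.9846
= -28.8333 / 27.9846
= -1.03

-1.03


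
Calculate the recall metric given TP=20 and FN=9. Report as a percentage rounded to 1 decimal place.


Recall = TP / (TP + FN) * 100
= 20 / (20 + 9)
= 20 / 29
= 0.6897
= 69.0%

69.0


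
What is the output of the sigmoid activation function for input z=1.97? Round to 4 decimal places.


sigmoid(z) = 1 / (1 + exp(-z))
exp(-(1.97)) = exp(-1.97) = 0.1395
1 + 0.1395 = 1.1395
1 / 1.1395 = 0.8776

0.8776


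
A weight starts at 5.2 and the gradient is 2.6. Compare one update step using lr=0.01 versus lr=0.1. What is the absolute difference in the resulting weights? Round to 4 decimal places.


With lr=0.01: w_new = 5.2 - 0.01 * 2.6 = 5.174
With lr=0.1: w_new = 5.2 - 0.1 * 2.6 = 4.94
Absolute difference = |5.174 - 4.94|
= 0.2340

0.2340


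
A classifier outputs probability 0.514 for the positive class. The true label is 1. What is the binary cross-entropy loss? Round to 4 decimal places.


For y=1: Loss = -log(p)
= -log(0.514)
= -(-0.6655)
= 0.6655

0.6655


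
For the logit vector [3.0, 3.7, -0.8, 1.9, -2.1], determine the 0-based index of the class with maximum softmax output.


Softmax is a monotonic transformation, so it preserves the argmax.
We need to find the index of the maximum logit.
Index 0: 3.0
Index 1: 3.7
Index 2: -0.8
Index 3: 1.9
Index 4: -2.1
Maximum logit = 3.7 at index 1

1


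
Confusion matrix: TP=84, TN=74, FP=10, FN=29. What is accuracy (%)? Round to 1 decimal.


Accuracy = (TP + TN) / (TP + TN + FP + FN) * 100
= (84 + 74) / (84 + 74 + 10 + 29)
= 158 / 197
= 0.802
= 80.2%

80.2


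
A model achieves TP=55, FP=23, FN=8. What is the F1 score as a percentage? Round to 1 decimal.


Precision = TP / (TP + FP) = 55 / 78 = 0.7051
Recall = TP / (TP + FN) = 55 / 63 = 0.873
F1 = 2 * P * R / (P + R)
= 2 * 0.7051 * 0.873 / (0.7051 + 0.873)
= 1.2312 / 1.5781
= 0.7801
As percentage: 78.0%

78.0


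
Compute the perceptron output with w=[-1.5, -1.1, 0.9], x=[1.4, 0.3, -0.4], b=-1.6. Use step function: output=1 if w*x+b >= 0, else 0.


z = w . x + b
= -1.5*1.4 + -1.1*0.3 + 0.9*-0.4 + -1.6
= -2.1 + -0.33 + -0.36 + -1.6
= -2.79 + -1.6
= -4.39
Since z = -4.39 < 0, output = 0

0


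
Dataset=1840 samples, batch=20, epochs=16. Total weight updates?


Iterations per epoch = 1840 / 20 = 92
Total updates = iterations_per_epoch * epochs
= 92 * 16
= 1472

1472


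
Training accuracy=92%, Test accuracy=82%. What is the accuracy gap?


Gap = train_accuracy - test_accuracy
= 92 - 82
= 10%
This moderate gap may indicate mild overfitting.

10


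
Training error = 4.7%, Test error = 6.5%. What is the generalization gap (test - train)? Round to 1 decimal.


Generalization gap = test_error - train_error
= 6.5 - 4.7
= 1.8%
A small gap suggests good generalization.

1.8


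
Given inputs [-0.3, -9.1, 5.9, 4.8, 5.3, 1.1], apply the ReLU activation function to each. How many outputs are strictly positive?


ReLU(x) = max(0, x) for each element:
ReLU(-0.3) = 0
ReLU(-9.1) = 0
ReLU(5.9) = 5.9
ReLU(4.8) = 4.8
ReLU(5.3) = 5.3
ReLU(1.1) = 1.1
Active neurons (>0): 4

4


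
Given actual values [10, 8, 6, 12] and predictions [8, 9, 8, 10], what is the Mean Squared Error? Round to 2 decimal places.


Differences: [2, -1, -2, 2]
Squared errors: [4, 1, 4, 4]
Sum of squared errors = 13
MSE = 13 / 4 = 3.25

3.25


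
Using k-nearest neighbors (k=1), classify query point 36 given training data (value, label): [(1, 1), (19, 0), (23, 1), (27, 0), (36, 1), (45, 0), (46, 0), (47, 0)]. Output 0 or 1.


Distances from query 36:
Point 36 (class 1): distance = 0
K=1 nearest neighbors: classes = [1]
Votes for class 1: 1 / 1
Majority vote => class 1

1


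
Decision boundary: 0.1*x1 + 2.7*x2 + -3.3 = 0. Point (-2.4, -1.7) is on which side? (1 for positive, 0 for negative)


Compute 0.1 * -2.4 + 2.7 * -1.7 + -3.3
= -0.24 + -4.59 + -3.3
= -8.13
Since -8.13 < 0, the point is on the negative side.

0


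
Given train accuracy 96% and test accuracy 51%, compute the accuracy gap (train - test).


Gap = train_accuracy - test_accuracy
= 96 - 51
= 45%
This large gap strongly indicates overfitting.

45


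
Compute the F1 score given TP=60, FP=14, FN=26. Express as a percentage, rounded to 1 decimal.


Precision = TP / (TP + FP) = 60 / 74 = 0.8108
Recall = TP / (TP + FN) = 60 / 86 = 0.6977
F1 = 2 * P * R / (P + R)
= 2 * 0.8108 * 0.6977 / (0.8108 + 0.6977)
= 1.1314 / 1.5085
= 0.75
As percentage: 75.0%

75.0


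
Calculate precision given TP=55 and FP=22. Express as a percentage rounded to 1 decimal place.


Precision = TP / (TP + FP) * 100
= 55 / (55 + 22)
= 55 / 77
= 0.7143
= 71.4%

71.4


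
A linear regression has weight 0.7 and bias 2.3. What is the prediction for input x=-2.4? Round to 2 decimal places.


y = 0.7 * -2.4 + (2.3)
= -1.68 + (2.3)
= 0.62

0.62


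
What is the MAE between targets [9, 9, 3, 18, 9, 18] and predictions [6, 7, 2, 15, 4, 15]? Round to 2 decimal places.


Absolute errors: [3, 2, 1, 3, 5, 3]
Sum of absolute errors = 17
MAE = 17 / 6 = 2.83

2.83


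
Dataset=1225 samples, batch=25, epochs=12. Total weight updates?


Iterations per epoch = 1225 / 25 = 49
Total updates = iterations_per_epoch * epochs
= 49 * 12
= 588

588


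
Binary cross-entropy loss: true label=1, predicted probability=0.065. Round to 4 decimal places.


For y=1: Loss = -log(p)
= -log(0.065)
= -(-2.7334)
= 2.7334

2.7334


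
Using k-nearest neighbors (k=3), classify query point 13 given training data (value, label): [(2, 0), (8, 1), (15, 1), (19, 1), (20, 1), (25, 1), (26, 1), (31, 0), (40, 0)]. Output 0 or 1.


Distances from query 13:
Point 15 (class 1): distance = 2
Point 8 (class 1): distance = 5
Point 19 (class 1): distance = 6
K=3 nearest neighbors: classes = [1, 1, 1]
Votes for class 1: 3 / 3
Majority vote => class 1

1


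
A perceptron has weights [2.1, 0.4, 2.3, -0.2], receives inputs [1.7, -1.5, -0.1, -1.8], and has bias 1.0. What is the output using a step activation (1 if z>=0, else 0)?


z = w . x + b
= 2.1*1.7 + 0.4*-1.5 + 2.3*-0.1 + -0.2*-1.8 + 1.0
= 3.57 + -0.6 + -0.23 + 0.36 + 1.0
= 3.1 + 1.0
= 4.1
Since z = 4.1 >= 0, output = 1

1


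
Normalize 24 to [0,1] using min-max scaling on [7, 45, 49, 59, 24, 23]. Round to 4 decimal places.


Min = 7, Max = 59
Range = 59 - 7 = 52
Scaled = (x - min) / (max - min)
= (24 - 7) / 52
= 17 / 52
= 0.3269

0.3269


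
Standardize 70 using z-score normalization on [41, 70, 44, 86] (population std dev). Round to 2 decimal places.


Mean = (41 + 70 + 44 + 86) / 4 = 60.25
Variance = sum((x_i - mean)^2) / n = 348.1875
Std = sqrt(348.1875) = 18.6598
Z = (x - mean) / std
= (70 - 60.25) / 18.6598
= 9.75 / 18.6598
= 0.52

0.52


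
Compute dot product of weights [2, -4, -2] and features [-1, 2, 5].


Element-wise products:
2 * -1 = -2
-4 * 2 = -8
-2 * 5 = -10
Sum = -2 + -8 + -10
= -20

-20


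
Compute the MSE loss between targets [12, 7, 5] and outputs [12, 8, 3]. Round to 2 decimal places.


Differences: [0, -1, 2]
Squared errors: [0, 1, 4]
Sum of squared errors = 5
MSE = 5 / 3 = 1.67

1.67


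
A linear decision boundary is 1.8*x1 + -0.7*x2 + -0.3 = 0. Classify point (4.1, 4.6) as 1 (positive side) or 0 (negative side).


Compute 1.8 * 4.1 + -0.7 * 4.6 + -0.3
= 7.38 + -3.22 + -0.3
= 3.86
Since 3.86 >= 0, the point is on the positive side.

1


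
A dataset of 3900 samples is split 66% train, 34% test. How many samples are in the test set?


Train samples = 3900 * 66% = 2574
Test samples = 3900 - 2574
= 1326

1326


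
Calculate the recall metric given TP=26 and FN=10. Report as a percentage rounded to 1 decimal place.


Recall = TP / (TP + FN) * 100
= 26 / (26 + 10)
= 26 / 36
= 0.7222
= 72.2%

72.2


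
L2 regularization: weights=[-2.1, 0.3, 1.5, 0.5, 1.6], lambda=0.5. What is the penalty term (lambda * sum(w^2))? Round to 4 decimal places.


Squaring each weight:
(-2.1)^2 = 4.41
0.3^2 = 0.09
1.5^2 = 2.25
0.5^2 = 0.25
1.6^2 = 2.56
Sum of squares = 9.56
Penalty = 0.5 * 9.56 = 4.7800

4.7800


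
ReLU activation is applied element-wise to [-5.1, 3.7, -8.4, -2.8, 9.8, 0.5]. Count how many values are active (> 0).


ReLU(x) = max(0, x) for each element:
ReLU(-5.1) = 0
ReLU(3.7) = 3.7
ReLU(-8.4) = 0
ReLU(-2.8) = 0
ReLU(9.8) = 9.8
ReLU(0.5) = 0.5
Active neurons (>0): 3

3


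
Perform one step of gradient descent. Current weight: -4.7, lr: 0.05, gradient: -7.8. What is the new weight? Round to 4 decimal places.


w_new = w_old - lr * gradient
= -4.7 - 0.05 * -7.8
= -4.7 - (-0.39)
= -4.3100

-4.3100


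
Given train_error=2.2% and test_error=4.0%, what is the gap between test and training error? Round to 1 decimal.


Generalization gap = test_error - train_error
= 4.0 - 2.2
= 1.8%
A small gap suggests good generalization.

1.8


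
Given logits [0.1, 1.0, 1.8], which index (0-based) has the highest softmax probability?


Softmax is a monotonic transformation, so it preserves the argmax.
We need to find the index of the maximum logit.
Index 0: 0.1
Index 1: 1.0
Index 2: 1.8
Maximum logit = 1.8 at index 2

2


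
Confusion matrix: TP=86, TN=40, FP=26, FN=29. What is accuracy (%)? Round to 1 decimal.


Accuracy = (TP + TN) / (TP + TN + FP + FN) * 100
= (86 + 40) / (86 + 40 + 26 + 29)
= 126 / 181
= 0.6961
= 69.6%

69.6


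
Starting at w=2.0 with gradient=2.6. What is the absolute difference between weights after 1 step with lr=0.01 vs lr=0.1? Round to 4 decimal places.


With lr=0.01: w_new = 2.0 - 0.01 * 2.6 = 1.974
With lr=0.1: w_new = 2.0 - 0.1 * 2.6 = 1.74
Absolute difference = |1.974 - 1.74|
= 0.2340

0.2340


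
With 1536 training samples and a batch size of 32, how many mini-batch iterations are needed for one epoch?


Iterations per epoch = dataset_size / batch_size
= 1536 / 32
= 48

48


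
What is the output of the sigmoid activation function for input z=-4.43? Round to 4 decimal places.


sigmoid(z) = 1 / (1 + exp(-z))
exp(-(-4.43)) = exp(4.43) = 83.9314
1 + 83.9314 = 84.9314
1 / 84.9314 = 0.0118

0.0118


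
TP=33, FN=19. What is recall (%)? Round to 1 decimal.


Recall = TP / (TP + FN) * 100
= 33 / (33 + 19)
= 33 / 52
= 0.6346
= 63.5%

63.5


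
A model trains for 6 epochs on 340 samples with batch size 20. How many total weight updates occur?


Iterations per epoch = 340 / 20 = 17
Total updates = iterations_per_epoch * epochs
= 17 * 6
= 102

102


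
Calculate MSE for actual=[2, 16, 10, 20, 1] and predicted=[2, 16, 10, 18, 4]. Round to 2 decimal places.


Differences: [0, 0, 0, 2, -3]
Squared errors: [0, 0, 0, 4, 9]
Sum of squared errors = 13
MSE = 13 / 5 = 2.60

2.60
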